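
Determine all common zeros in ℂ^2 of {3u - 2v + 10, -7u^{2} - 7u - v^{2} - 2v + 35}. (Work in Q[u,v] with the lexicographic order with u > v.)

{(-100/37, 35/37), (0, 5)}

Compute a lex Gröbner basis by Buchberger's algorithm.
f_1 = 3u - 2v + 10, LT = u.
f_2 = -7u^{2} - 7u - v^{2} - 2v + 35, LT = u^{2}.

S(f_1,f_2): lcm = u^{2}. S = -\tfrac{2}{3}uv + \tfrac{7}{3}u - \tfrac{1}{7}v^{2} - \tfrac{2}{7}v + 5.
  leading term uv: subtract (-\tfrac{2}{9}v)·f_1 from -\tfrac{2}{3}uv + \tfrac{7}{3}u - \tfrac{1}{7}v^{2} - \tfrac{2}{7}v + 5 → \tfrac{7}{3}u - \tfrac{37}{63}v^{2} + \tfrac{122}{63}v + 5
  leading term u: subtract (\tfrac{7}{9})·f_1 from \tfrac{7}{3}u - \tfrac{37}{63}v^{2} + \tfrac{122}{63}v + 5 → -\tfrac{37}{63}v^{2} + \tfrac{220}{63}v - \tfrac{25}{9}
  leading term v^{2}: no divisor's leading term divides it; move -\tfrac{37}{63}v^{2} to the remainder.
  leading term v: no divisor's leading term divides it; move \tfrac{220}{63}v to the remainder.
  leading term 1: no divisor's leading term divides it; move -\tfrac{25}{9} to the remainder.
  remainder -\tfrac{37}{63}v^{2} + \tfrac{220}{63}v - \tfrac{25}{9} ≠ 0; add h_3 = -\tfrac{37}{63}v^{2} + \tfrac{220}{63}v - \tfrac{25}{9} to the basis.

The other S-polynomials (S(f_1,h_3), S(f_2,h_3)) all reduce to 0 modulo the current basis, so we have a Gröbner basis.
Inter-reduce: drop elements whose leading term is divisible by another's, tail-reduce, and make monic.
Reduced Gröbner basis: {u - \tfrac{2}{3}v + \tfrac{10}{3}, v^{2} - \tfrac{220}{37}v + \tfrac{175}{37}}.

Elimination: the polynomial v^{2} - \tfrac{220}{37}v + \tfrac{175}{37} lies in the elimination ideal for v, so v ∈ {35/37, 5}. For each such v, the remaining basis elements (now univariate) give the rest of the solution.
  v = 35/37: the earlier basis element becomes u + \tfrac{100}{37} = 0, giving u = -100/37 — point (-100/37, 35/37).
  v = 5: the earlier basis element becomes u = 0, giving u = 0 — point (0, 5).
Substituting each solution back into the original system confirms all equations vanish.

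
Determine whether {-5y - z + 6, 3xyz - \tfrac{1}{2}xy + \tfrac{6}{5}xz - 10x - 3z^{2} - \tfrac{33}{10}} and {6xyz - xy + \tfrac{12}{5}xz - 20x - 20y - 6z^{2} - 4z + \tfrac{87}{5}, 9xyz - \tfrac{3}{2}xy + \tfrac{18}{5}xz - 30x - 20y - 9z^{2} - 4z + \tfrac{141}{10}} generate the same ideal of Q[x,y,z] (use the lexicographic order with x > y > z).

For a fixed monomial order, each ideal has a unique reduced Gröbner basis; comparing bases decides equality.
Buchberger on the first generating set:
f_1 = -5y - z + 6, LT = y.
f_2 = 3xyz - \tfrac{1}{2}xy + \tfrac{6}{5}xz - 10x - 3z^{2} - \tfrac{33}{10}, LT = xyz.

S(f_1,f_2): lcm = xyz. S = \tfrac{1}{6}xy + \tfrac{1}{5}xz^{2} - \tfrac{8}{5}xz + \tfrac{10}{3}x + z^{2} + \tfrac{11}{10}.
  reduce S modulo (f_1, f_2):
  remainder \tfrac{1}{5}xz^{2} - \tfrac{49}{30}xz + \tfrac{53}{15}x + z^{2} + \tfrac{11}{10} ≠ 0; add g_3 = \tfrac{1}{5}xz^{2} - \tfrac{49}{30}xz + \tfrac{53}{15}x + z^{2} + \tfrac{11}{10} to the basis.

The other S-polynomials (S(f_1,g_3), S(f_2,g_3)) all reduce to 0 modulo the current basis, so we have a Gröbner basis.
Inter-reduce: drop elements whose leading term is divisible by another's, tail-reduce, and make monic.
Reduced Gröbner basis: {xz^{2} - \tfrac{49}{6}xz + \tfrac{53}{3}x + 5z^{2} + \tfrac{11}{2}, y + \tfrac{1}{5}z - \tfrac{6}{5}}.

Buchberger on the second generating set:
h_1 = 6xyz - xy + \tfrac{12}{5}xz - 20x - 20y - 6z^{2} - 4z + \tfrac{87}{5}, LT = xyz.
h_2 = 9xyz - \tfrac{3}{2}xy + \tfrac{18}{5}xz - 30x - 20y - 9z^{2} - 4z + \tfrac{141}{10}, LT = xyz.

S(h_1,h_2): lcm = xyz. S = -\tfrac{10}{9}y - \tfrac{2}{9}z + \tfrac{4}{3}.
  reduce S modulo (h_1, h_2):
  remainder -\tfrac{10}{9}y - \tfrac{2}{9}z + \tfrac{4}{3} ≠ 0; add k_3 = -\tfrac{10}{9}y - \tfrac{2}{9}z + \tfrac{4}{3} to the basis.

S(h_1,k_3): lcm = xyz. S = -\tfrac{1}{6}xy - \tfrac{1}{5}xz^{2} + \tfrac{8}{5}xz - \tfrac{10}{3}x - \tfrac{10}{3}y - z^{2} - \tfrac{2}{3}z + \tfrac{29}{10}.
  reduce S modulo (h_1, h_2, k_3):
  remainder -\tfrac{1}{5}xz^{2} + \tfrac{49}{30}xz - \tfrac{53}{15}x - z^{2} - \tfrac{11}{10} ≠ 0; add k_4 = -\tfrac{1}{5}xz^{2} + \tfrac{49}{30}xz - \tfrac{53}{15}x - z^{2} - \tfrac{11}{10} to the basis.

The other S-polynomials (S(h_2,k_3), S(h_1,k_4), S(h_2,k_4), S(k_3,k_4)) all reduce to 0 modulo the current basis, so we have a Gröbner basis.
Inter-reduce: drop elements whose leading term is divisible by another's, tail-reduce, and make monic.
Reduced Gröbner basis: {xz^{2} - \tfrac{49}{6}xz + \tfrac{53}{3}x + 5z^{2} + \tfrac{11}{2}, y + \tfrac{1}{5}z - \tfrac{6}{5}}.

Same reduced basis, so the two generating sets span the same ideal.
The same test decides containment: I ⊆ J iff every generator of I reduces to 0 modulo a Gröbner basis of J.

Yes, the ideals are equal.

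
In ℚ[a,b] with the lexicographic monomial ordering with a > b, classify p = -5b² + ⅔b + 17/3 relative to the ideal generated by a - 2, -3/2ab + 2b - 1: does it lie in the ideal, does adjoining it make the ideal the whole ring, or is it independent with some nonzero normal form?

First compute the reduced Gröbner basis of I by Buchberger's algorithm.
f_1 = a - 2, LT = a.
f_2 = -3/2ab + 2b - 1, LT = ab.

S(f_1,f_2): lcm = ab. S = -⅔b - ⅔.
  leading term b: no divisor's leading term divides it; move -⅔b to the remainder.
  leading term 1: no divisor's leading term divides it; move -⅔ to the remainder.
  remainder -⅔b - ⅔ ≠ 0; add h_3 = -⅔b - ⅔ to the basis.

The other S-polynomials (S(f_1,h_3), S(f_2,h_3)) all reduce to 0 modulo the current basis, so we have a Gröbner basis.
Inter-reduce: drop elements whose leading term is divisible by another's, tail-reduce, and make monic.
Reduced Gröbner basis: {a - 2, b + 1}.
Label its elements g_1 = a - 2, g_2 = b + 1.

Reduce p = -5b² + ⅔b + 17/3 modulo G:
  leading term b²: subtract (-5b)·g_2 from -5b² + ⅔b + 17/3 → 17/3b + 17/3
  leading term b: subtract (17/3)·g_2 from 17/3b + 17/3 → 0
  normal form = 0.
Since the normal form is 0, p ∈ I.

-5b² + ⅔b + 17/3 lies in I (it reduces to 0).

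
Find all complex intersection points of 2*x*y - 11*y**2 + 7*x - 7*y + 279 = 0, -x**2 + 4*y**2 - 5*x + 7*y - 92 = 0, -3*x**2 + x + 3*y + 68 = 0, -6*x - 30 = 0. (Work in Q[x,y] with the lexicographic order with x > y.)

{(-5, 4)}

Compute a lex Gröbner basis by Buchberger's algorithm.
f_1 = 2*x*y + 7*x - 11*y**2 - 7*y + 279, LT = x*y.
f_2 = -x**2 - 5*x + 4*y**2 + 7*y - 92, LT = x**2.
f_3 = -3*x**2 + x + 3*y + 68, LT = x**2.
f_4 = -6*x - 30, LT = x.

S(f_1,f_2): lcm = x**2*y. S = 7/2*x**2 - 11/2*x*y**2 - 17/2*x*y + 279/2*x + 4*y**3 + 7*y**2 - 92*y.
  reduce S modulo (f_1, f_2, f_3, f_4):
  remainder -105/4*y**3 + 487/8*y**2 + 5899/8*y - 4487/2 ≠ 0; add h_5 = -105/4*y**3 + 487/8*y**2 + 5899/8*y - 4487/2 to the basis.

S(f_1,f_3): lcm = x**2*y. S = 7/2*x**2 - 11/2*x*y**2 - 19/6*x*y + 279/2*x + y**2 + 68/3*y.
  reduce S modulo (f_1, f_2, f_3, f_4, h_5):
  remainder 492/35*y**2 + 734/35*y - 1544/5 ≠ 0; add h_6 = 492/35*y**2 + 734/35*y - 1544/5 to the basis.

S(f_1,f_4): lcm = x*y. S = 7/2*x - 11/2*y**2 - 17/2*y + 279/2.
  reduce S modulo (f_1, f_2, f_3, f_4, h_5, h_6):
  remainder -145/492*y + 145/123 ≠ 0; add h_7 = -145/492*y + 145/123 to the basis.

The other S-polynomials (S(f_2,f_3), S(f_2,f_4), S(f_3,f_4), S(f_1,h_5), S(f_2,h_5), S(f_3,h_5), S(f_4,h_5), S(f_1,h_6), S(f_2,h_6), S(f_3,h_6), S(f_4,h_6), S(h_5,h_6), S(f_1,h_7), S(f_2,h_7), S(f_3,h_7), S(f_4,h_7), S(h_5,h_7), S(h_6,h_7)) all reduce to 0 modulo the current basis, so we have a Gröbner basis.
Inter-reduce: drop elements whose leading term is divisible by another's, tail-reduce, and make monic.
Reduced Gröbner basis: {x + 5, y - 4}.

Since the basis is lex-ordered, y - 4 is univariate in y. Its roots are {4}. Back-substituting each root into the other basis elements fixes the other coordinates.
  y = 4: the earlier basis element becomes x + 5 = 0, giving x = -5 — point (-5, 4).
Zero-dimensionality of the ideal guarantees finitely many solutions over ℂ.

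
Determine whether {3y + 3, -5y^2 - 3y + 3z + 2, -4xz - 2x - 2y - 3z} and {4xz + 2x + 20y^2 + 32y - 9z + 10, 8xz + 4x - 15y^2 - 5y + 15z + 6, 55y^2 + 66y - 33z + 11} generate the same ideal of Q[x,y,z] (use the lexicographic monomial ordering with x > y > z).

Yes, the ideals are equal.

For a fixed monomial order, each ideal has a unique reduced Gröbner basis; comparing bases decides equality.
Buchberger on the first generating set:
f_1 = 3y + 3, LT = y.
f_2 = -5y^2 - 3y + 3z + 2, LT = y^2.
f_3 = -4xz - 2x - 2y - 3z, LT = xz.

S(f_1,f_2): lcm = y^2. S = 2/5y + 3/5z + 2/5.
  leading term y: subtract (2/15)·f_1 from 2/5y + 3/5z + 2/5 → 3/5z
  leading term z: no divisor's leading term divides it; move 3/5z to the remainder.
  remainder 3/5z ≠ 0; add g_4 = 3/5z to the basis.

S(f_3,g_4): lcm = xz. S = 1/2x + 1/2y + 3/4z.
  leading term x: no divisor's leading term divides it; move 1/2x to the remainder.
  leading term y: subtract (1/6)·f_1 from 1/2y + 3/4z → 3/4z - 1/2
  leading term z: subtract (5/4)·g_4 from 3/4z - 1/2 → -1/2
  leading term 1: no divisor's leading term divides it; move -1/2 to the remainder.
  remainder 1/2x - 1/2 ≠ 0; add g_5 = 1/2x - 1/2 to the basis.

The other S-polynomials (S(f_1,f_3), S(f_2,f_3), S(f_1,g_4), S(f_2,g_4), S(f_1,g_5), S(f_2,g_5), S(f_3,g_5), S(g_4,g_5)) all reduce to 0 modulo the current basis, so we have a Gröbner basis.
Inter-reduce: drop elements whose leading term is divisible by another's, tail-reduce, and make monic.
Reduced Gröbner basis: {x - 1, y + 1, z}.

Buchberger on the second generating set:
h_1 = 4xz + 2x + 20y^2 + 32y - 9z + 10, LT = xz.
h_2 = 8xz + 4x - 15y^2 - 5y + 15z + 6, LT = xz.
h_3 = 55y^2 + 66y - 33z + 11, LT = y^2.

S(h_1,h_2): lcm = xz. S = 55/8y^2 + 69/8y - 33/8z + 7/4.
  leading term y^2: subtract (1/8)·h_3 from 55/8y^2 + 69/8y - 33/8z + 7/4 → 3/8y + 3/8
  leading term y: no divisor's leading term divides it; move 3/8y to the remainder.
  leading term 1: no divisor's leading term divides it; move 3/8 to the remainder.
  remainder 3/8y + 3/8 ≠ 0; add k_4 = 3/8y + 3/8 to the basis.

S(h_3,k_4): lcm = y^2. S = 1/5y - 3/5z + 1/5.
  leading term y: subtract (8/15)·k_4 from 1/5y - 3/5z + 1/5 → -3/5z
  leading term z: no divisor's leading term divides it; move -3/5z to the remainder.
  remainder -3/5z ≠ 0; add k_5 = -3/5z to the basis.

S(h_1,k_5): lcm = xz. S = 1/2x + 5y^2 + 8y - 9/4z + 5/2.
  leading term x: no divisor's leading term divides it; move 1/2x to the remainder.
  leading term y^2: subtract (1/11)·h_3 from 5y^2 + 8y - 9/4z + 5/2 → 2y + 3/4z + 3/2
  leading term y: subtract (16/3)·k_4 from 2y + 3/4z + 3/2 → 3/4z - 1/2
  leading term z: subtract (-5/4)·k_5 from 3/4z - 1/2 → -1/2
  leading term 1: no divisor's leading term divides it; move -1/2 to the remainder.
  remainder 1/2x - 1/2 ≠ 0; add k_6 = 1/2x - 1/2 to the basis.

The other S-polynomials (S(h_1,h_3), S(h_2,h_3), S(h_1,k_4), S(h_2,k_4), S(h_2,k_5), S(h_3,k_5), S(k_4,k_5), S(h_1,k_6), S(h_2,k_6), S(h_3,k_6), S(k_4,k_6), S(k_5,k_6)) all reduce to 0 modulo the current basis, so we have a Gröbner basis.
Inter-reduce: drop elements whose leading term is divisible by another's, tail-reduce, and make monic.
Reduced Gröbner basis: {x - 1, y + 1, z}.

Same reduced basis, so the two generating sets span the same ideal.
The same test decides containment: I ⊆ J iff every generator of I reduces to 0 modulo a Gröbner basis of J.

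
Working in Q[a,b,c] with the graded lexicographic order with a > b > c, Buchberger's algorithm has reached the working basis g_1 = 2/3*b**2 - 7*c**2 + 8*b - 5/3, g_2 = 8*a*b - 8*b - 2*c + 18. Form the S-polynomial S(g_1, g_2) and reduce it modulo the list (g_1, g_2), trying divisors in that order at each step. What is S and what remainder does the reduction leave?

lcm(LM(g_1), LM(g_2)) = a*b**2.
S = (lcm/LT(g_1))·g_1 − (lcm/LT(g_2))·g_2 = -21/2*a*c**2 + 12*a*b + b**2 + 1/4*b*c - 5/2*a - 9/4*b.
Reduce S modulo (g_1, g_2) in that order:
  leading term a*c**2: no divisor's leading term divides it; move -21/2*a*c**2 to the remainder.
  leading term a*b: subtract (3/2)·g_2 from 12*a*b + b**2 + 1/4*b*c - 5/2*a - 9/4*b → b**2 + 1/4*b*c - 5/2*a + 39/4*b + 3*c - 27
  leading term b**2: subtract (3/2)·g_1 from b**2 + 1/4*b*c - 5/2*a + 39/4*b + 3*c - 27 → 1/4*b*c + 21/2*c**2 - 5/2*a - 9/4*b + 3*c - 49/2
  leading term b*c: no divisor's leading term divides it; move 1/4*b*c to the remainder.
  leading term c**2: no divisor's leading term divides it; move 21/2*c**2 to the remainder.
  leading term a: no divisor's leading term divides it; move -5/2*a to the remainder.
  leading term b: no divisor's leading term divides it; move -9/4*b to the remainder.
  leading term c: no divisor's leading term divides it; move 3*c to the remainder.
  leading term 1: no divisor's leading term divides it; move -49/2 to the remainder.
The remainder -21/2*a*c**2 + 1/4*b*c + 21/2*c**2 - 5/2*a - 9/4*b + 3*c - 49/2 is nonzero, so it would be added as the next basis element.
This is the inner loop of Buchberger's algorithm — each nonzero remainder becomes a new basis element.

S(g_1, g_2) = -21/2*a*c**2 + 12*a*b + b**2 + 1/4*b*c - 5/2*a - 9/4*b; remainder on division = -21/2*a*c**2 + 1/4*b*c + 21/2*c**2 - 5/2*a - 9/4*b + 3*c - 49/2.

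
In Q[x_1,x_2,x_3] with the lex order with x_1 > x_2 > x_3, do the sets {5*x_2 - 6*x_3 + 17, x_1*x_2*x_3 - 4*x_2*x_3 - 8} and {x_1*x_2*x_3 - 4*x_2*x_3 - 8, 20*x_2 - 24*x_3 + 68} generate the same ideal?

For a fixed monomial order, each ideal has a unique reduced Gröbner basis; comparing bases decides equality.
Buchberger on the first generating set:
f_1 = 5*x_2 - 6*x_3 + 17, LT = x_2.
f_2 = x_1*x_2*x_3 - 4*x_2*x_3 - 8, LT = x_1*x_2*x_3.

S(f_1,f_2): lcm = x_1*x_2*x_3. S = -6/5*x_1*x_3**2 + 17/5*x_1*x_3 + 4*x_2*x_3 + 8.
  leading term x_1*x_3**2: no divisor's leading term divides it; move -6/5*x_1*x_3**2 to the remainder.
  leading term x_1*x_3: no divisor's leading term divides it; move 17/5*x_1*x_3 to the remainder.
  leading term x_2*x_3: subtract (4/5*x_3)·f_1 from 4*x_2*x_3 + 8 → 24/5*x_3**2 - 68/5*x_3 + 8
  leading term x_3**2: no divisor's leading term divides it; move 24/5*x_3**2 to the remainder.
  leading term x_3: no divisor's leading term divides it; move -68/5*x_3 to the remainder.
  leading term 1: no divisor's leading term divides it; move 8 to the remainder.
  remainder -6/5*x_1*x_3**2 + 17/5*x_1*x_3 + 24/5*x_3**2 - 68/5*x_3 + 8 ≠ 0; add g_3 = -6/5*x_1*x_3**2 + 17/5*x_1*x_3 + 24/5*x_3**2 - 68/5*x_3 + 8 to the basis.

The other S-polynomials (S(f_1,g_3), S(f_2,g_3)) all reduce to 0 modulo the current basis, so we have a Gröbner basis.
Inter-reduce: drop elements whose leading term is divisible by another's, tail-reduce, and make monic.
Reduced Gröbner basis: {x_1*x_3**2 - 17/6*x_1*x_3 - 4*x_3**2 + 34/3*x_3 - 20/3, x_2 - 6/5*x_3 + 17/5}.

Buchberger on the second generating set:
h_1 = x_1*x_2*x_3 - 4*x_2*x_3 - 8, LT = x_1*x_2*x_3.
h_2 = 20*x_2 - 24*x_3 + 68, LT = x_2.

S(h_1,h_2): lcm = x_1*x_2*x_3. S = 6/5*x_1*x_3**2 - 17/5*x_1*x_3 - 4*x_2*x_3 - 8.
  leading term x_1*x_3**2: no divisor's leading term divides it; move 6/5*x_1*x_3**2 to the remainder.
  leading term x_1*x_3: no divisor's leading term divides it; move -17/5*x_1*x_3 to the remainder.
  leading term x_2*x_3: subtract (-1/5*x_3)·h_2 from -4*x_2*x_3 - 8 → -24/5*x_3**2 + 68/5*x_3 - 8
  leading term x_3**2: no divisor's leading term divides it; move -24/5*x_3**2 to the remainder.
  leading term x_3: no divisor's leading term divides it; move 68/5*x_3 to the remainder.
  leading term 1: no divisor's leading term divides it; move -8 to the remainder.
  remainder 6/5*x_1*x_3**2 - 17/5*x_1*x_3 - 24/5*x_3**2 + 68/5*x_3 - 8 ≠ 0; add k_3 = 6/5*x_1*x_3**2 - 17/5*x_1*x_3 - 24/5*x_3**2 + 68/5*x_3 - 8 to the basis.

The other S-polynomials (S(h_1,k_3), S(h_2,k_3)) all reduce to 0 modulo the current basis, so we have a Gröbner basis.
Inter-reduce: drop elements whose leading term is divisible by another's, tail-reduce, and make monic.
Reduced Gröbner basis: {x_1*x_3**2 - 17/6*x_1*x_3 - 4*x_3**2 + 34/3*x_3 - 20/3, x_2 - 6/5*x_3 + 17/5}.

These coincide, so the ideals are equal.

Yes, the ideals are equal.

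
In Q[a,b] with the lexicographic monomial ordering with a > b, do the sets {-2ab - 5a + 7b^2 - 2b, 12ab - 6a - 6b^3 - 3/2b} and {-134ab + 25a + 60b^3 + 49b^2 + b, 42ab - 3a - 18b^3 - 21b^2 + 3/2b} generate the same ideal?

Yes, the ideals are equal.

Equality of ideals is decidable: compute both reduced Gröbner bases (unique for the ordering) and check whether they agree.
Buchberger on the first generating set:
f_1 = -2ab - 5a + 7b^2 - 2b, LT = ab.
f_2 = 12ab - 6a - 6b^3 - 3/2b, LT = ab.

S(f_1,f_2): lcm = ab. S = 3a + 1/2b^3 - 7/2b^2 + 9/8b.
  leading term a: no divisor's leading term divides it; move 3a to the remainder.
  leading term b^3: no divisor's leading term divides it; move 1/2b^3 to the remainder.
  leading term b^2: no divisor's leading term divides it; move -7/2b^2 to the remainder.
  leading term b: no divisor's leading term divides it; move 9/8b to the remainder.
  remainder 3a + 1/2b^3 - 7/2b^2 + 9/8b ≠ 0; add g_3 = 3a + 1/2b^3 - 7/2b^2 + 9/8b to the basis.

S(f_1,g_3): lcm = ab. S = 5/2a - 1/6b^4 + 7/6b^3 - 31/8b^2 + b.
  leading term a: subtract (5/6)·g_3 from 5/2a - 1/6b^4 + 7/6b^3 - 31/8b^2 + b → -1/6b^4 + 3/4b^3 - 23/24b^2 + 1/16b
  leading term b^4: no divisor's leading term divides it; move -1/6b^4 to the remainder.
  leading term b^3: no divisor's leading term divides it; move 3/4b^3 to the remainder.
  leading term b^2: no divisor's leading term divides it; move -23/24b^2 to the remainder.
  leading term b: no divisor's leading term divides it; move 1/16b to the remainder.
  remainder -1/6b^4 + 3/4b^3 - 23/24b^2 + 1/16b ≠ 0; add g_4 = -1/6b^4 + 3/4b^3 - 23/24b^2 + 1/16b to the basis.

The other S-polynomials (S(f_2,g_3), S(f_1,g_4), S(f_2,g_4), S(g_3,g_4)) all reduce to 0 modulo the current basis, so we have a Gröbner basis.
Inter-reduce: drop elements whose leading term is divisible by another's, tail-reduce, and make monic.
Reduced Gröbner basis: {a + 1/6b^3 - 7/6b^2 + 3/8b, b^4 - 9/2b^3 + 23/4b^2 - 3/8b}.

Buchberger on the second generating set:
h_1 = -134ab + 25a + 60b^3 + 49b^2 + b, LT = ab.
h_2 = 42ab - 3a - 18b^3 - 21b^2 + 3/2b, LT = ab.

S(h_1,h_2): lcm = ab. S = -54/469a - 9/469b^3 + 9/67b^2 - 81/1876b.
  leading term a: no divisor's leading term divides it; move -54/469a to the remainder.
  leading term b^3: no divisor's leading term divides it; move -9/469b^3 to the remainder.
  leading term b^2: no divisor's leading term divides it; move 9/67b^2 to the remainder.
  leading term b: no divisor's leading term divides it; move -81/1876b to the remainder.
  remainder -54/469a - 9/469b^3 + 9/67b^2 - 81/1876b ≠ 0; add k_3 = -54/469a - 9/469b^3 + 9/67b^2 - 81/1876b to the basis.

S(h_1,k_3): lcm = ab. S = -25/134a - 1/6b^4 + 289/402b^3 - 397/536b^2 - 1/134b.
  leading term a: subtract (175/108)·k_3 from -25/134a - 1/6b^4 + 289/402b^3 - 397/536b^2 - 1/134b → -1/6b^4 + 3/4b^3 - 23/24b^2 + 1/16b
  leading term b^4: no divisor's leading term divides it; move -1/6b^4 to the remainder.
  leading term b^3: no divisor's leading term divides it; move 3/4b^3 to the remainder.
  leading term b^2: no divisor's leading term divides it; move -23/24b^2 to the remainder.
  leading term b: no divisor's leading term divides it; move 1/16b to the remainder.
  remainder -1/6b^4 + 3/4b^3 - 23/24b^2 + 1/16b ≠ 0; add k_4 = -1/6b^4 + 3/4b^3 - 23/24b^2 + 1/16b to the basis.

The other S-polynomials (S(h_2,k_3), S(h_1,k_4), S(h_2,k_4), S(k_3,k_4)) all reduce to 0 modulo the current basis, so we have a Gröbner basis.
Inter-reduce: drop elements whose leading term is divisible by another's, tail-reduce, and make monic.
Reduced Gröbner basis: {a + 1/6b^3 - 7/6b^2 + 3/8b, b^4 - 9/2b^3 + 23/4b^2 - 3/8b}.

The two bases agree; hence the ideals are identical.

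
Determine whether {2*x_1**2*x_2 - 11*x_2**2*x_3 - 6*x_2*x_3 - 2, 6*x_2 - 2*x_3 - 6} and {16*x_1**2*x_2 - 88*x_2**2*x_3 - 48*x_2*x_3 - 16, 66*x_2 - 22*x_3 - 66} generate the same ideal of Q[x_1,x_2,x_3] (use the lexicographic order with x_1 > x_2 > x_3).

Yes, the ideals are equal.

Since reduced Gröbner bases are canonical representatives of ideals under a given ordering, it suffices to compute and compare them.
Buchberger on the first generating set:
f_1 = 2*x_1**2*x_2 - 11*x_2**2*x_3 - 6*x_2*x_3 - 2, LT = x_1**2*x_2.
f_2 = 6*x_2 - 2*x_3 - 6, LT = x_2.

S(f_1,f_2): lcm = x_1**2*x_2. S = 1/3*x_1**2*x_3 + x_1**2 - 11/2*x_2**2*x_3 - 3*x_2*x_3 - 1.
  reduce S modulo (f_1, f_2):
  remainder 1/3*x_1**2*x_3 + x_1**2 - 11/18*x_3**3 - 14/3*x_3**2 - 17/2*x_3 - 1 ≠ 0; add g_3 = 1/3*x_1**2*x_3 + x_1**2 - 11/18*x_3**3 - 14/3*x_3**2 - 17/2*x_3 - 1 to the basis.

The other S-polynomials (S(f_1,g_3), S(f_2,g_3)) all reduce to 0 modulo the current basis, so we have a Gröbner basis.
Inter-reduce: drop elements whose leading term is divisible by another's, tail-reduce, and make monic.
Reduced Gröbner basis: {x_1**2*x_3 + 3*x_1**2 - 11/6*x_3**3 - 14*x_3**2 - 51/2*x_3 - 3, x_2 - 1/3*x_3 - 1}.

Buchberger on the second generating set:
h_1 = 16*x_1**2*x_2 - 88*x_2**2*x_3 - 48*x_2*x_3 - 16, LT = x_1**2*x_2.
h_2 = 66*x_2 - 22*x_3 - 66, LT = x_2.

S(h_1,h_2): lcm = x_1**2*x_2. S = 1/3*x_1**2*x_3 + x_1**2 - 11/2*x_2**2*x_3 - 3*x_2*x_3 - 1.
  reduce S modulo (h_1, h_2):
  remainder 1/3*x_1**2*x_3 + x_1**2 - 11/18*x_3**3 - 14/3*x_3**2 - 17/2*x_3 - 1 ≠ 0; add k_3 = 1/3*x_1**2*x_3 + x_1**2 - 11/18*x_3**3 - 14/3*x_3**2 - 17/2*x_3 - 1 to the basis.

The other S-polynomials (S(h_1,k_3), S(h_2,k_3)) all reduce to 0 modulo the current basis, so we have a Gröbner basis.
Inter-reduce: drop elements whose leading term is divisible by another's, tail-reduce, and make monic.
Reduced Gröbner basis: {x_1**2*x_3 + 3*x_1**2 - 11/6*x_3**3 - 14*x_3**2 - 51/2*x_3 - 3, x_2 - 1/3*x_3 - 1}.

The two bases agree; hence the ideals are identical.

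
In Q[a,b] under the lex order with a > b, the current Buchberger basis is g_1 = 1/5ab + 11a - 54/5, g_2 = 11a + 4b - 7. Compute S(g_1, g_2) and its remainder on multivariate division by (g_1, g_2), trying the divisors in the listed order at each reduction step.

lcm(LM(g_1), LM(g_2)) = ab.
S = (lcm/LT(g_1))·g_1 − (lcm/LT(g_2))·g_2 = 55a - 4/11b^2 + 7/11b - 54.
Reduce S modulo (g_1, g_2) in that order:
  leading term a: subtract (5)·g_2 from 55a - 4/11b^2 + 7/11b - 54 → -4/11b^2 - 213/11b - 19
  leading term b^2: no divisor's leading term divides it; move -4/11b^2 to the remainder.
  leading term b: no divisor's leading term divides it; move -213/11b to the remainder.
  leading term 1: no divisor's leading term divides it; move -19 to the remainder.
The remainder -4/11b^2 - 213/11b - 19 is nonzero, so it would be added as the next basis element.

S(g_1, g_2) = 55a - 4/11b^2 + 7/11b - 54; remainder on division = -4/11b^2 - 213/11b - 19.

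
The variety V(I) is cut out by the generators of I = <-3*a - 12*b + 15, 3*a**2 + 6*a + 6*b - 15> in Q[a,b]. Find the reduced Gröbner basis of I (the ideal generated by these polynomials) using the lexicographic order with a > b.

f_1 = -3*a - 12*b + 15, LT = a.
f_2 = 3*a**2 + 6*a + 6*b - 15, LT = a**2.

S(f_1,f_2): lcm = a**2. S = 4*a*b - 7*a - 2*b + 5.
  leading term a*b: subtract (-4/3*b)·f_1 from 4*a*b - 7*a - 2*b + 5 → -7*a - 16*b**2 + 18*b + 5
  leading term a: subtract (7/3)·f_1 from -7*a - 16*b**2 + 18*b + 5 → -16*b**2 + 46*b - 30
  leading term b**2: no divisor's leading term divides it; move -16*b**2 to the remainder.
  leading term b: no divisor's leading term divides it; move 46*b to the remainder.
  leading term 1: no divisor's leading term divides it; move -30 to the remainder.
  remainder -16*b**2 + 46*b - 30 ≠ 0; add g_3 = -16*b**2 + 46*b - 30 to the basis.

The other S-polynomials (S(f_1,g_3), S(f_2,g_3)) all reduce to 0 modulo the current basis, so we have a Gröbner basis.
Inter-reduce: drop elements whose leading term is divisible by another's, tail-reduce, and make monic.

G = {a + 4*b - 5, b**2 - 23/8*b + 15/8}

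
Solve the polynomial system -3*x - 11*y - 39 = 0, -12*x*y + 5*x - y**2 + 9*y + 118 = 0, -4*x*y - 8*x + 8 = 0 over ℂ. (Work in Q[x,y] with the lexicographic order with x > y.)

{(-2, -3)}

Compute a lex Gröbner basis by Buchberger's algorithm.
f_1 = -3*x - 11*y - 39, LT = x.
f_2 = -12*x*y + 5*x - y**2 + 9*y + 118, LT = x*y.
f_3 = -4*x*y - 8*x + 8, LT = x*y.

S(f_1,f_2): lcm = x*y. S = 5/12*x + 43/12*y**2 + 55/4*y + 59/6.
  reduce S modulo (f_1, f_2, f_3):
  remainder 43/12*y**2 + 110/9*y + 53/12 ≠ 0; add h_4 = 43/12*y**2 + 110/9*y + 53/12 to the basis.

S(f_1,f_3): lcm = x*y. S = -2*x + 11/3*y**2 + 13*y + 2.
  reduce S modulo (f_1, f_2, f_3, h_4):
  remainder 3029/387*y + 3029/129 ≠ 0; add h_5 = 3029/387*y + 3029/129 to the basis.

The other S-polynomials (S(f_2,f_3), S(f_1,h_4), S(f_2,h_4), S(f_3,h_4), S(f_1,h_5), S(f_2,h_5), S(f_3,h_5), S(h_4,h_5)) all reduce to 0 modulo the current basis, so we have a Gröbner basis.
Inter-reduce: drop elements whose leading term is divisible by another's, tail-reduce, and make monic.
Reduced Gröbner basis: {x + 2, y + 3}.

From the last basis element, y + 3 = 0, so y takes values in {-3}. Each choice, substituted upward through the basis, yields the corresponding point(s) of the solution set.
  y = -3: the earlier basis element becomes x + 2 = 0, giving x = -2 — point (-2, -3).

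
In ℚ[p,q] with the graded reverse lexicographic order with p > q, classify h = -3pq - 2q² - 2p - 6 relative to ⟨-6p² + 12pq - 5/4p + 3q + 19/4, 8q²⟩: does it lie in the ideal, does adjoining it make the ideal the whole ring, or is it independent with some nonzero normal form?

First compute the reduced Gröbner basis of I by Buchberger's algorithm.
f_1 = -6p² + 12pq - 5/4p + 3q + 19/4, LT = p².
f_2 = 8q², LT = q².

The S-polynomials (S(f_1,f_2)) all reduce to 0 modulo the current basis, so we have a Gröbner basis.
Inter-reduce: drop elements whose leading term is divisible by another's, tail-reduce, and make monic.
Reduced Gröbner basis: {p² - 2pq + 5/24p - ½q - 19/24, q²}.
Label its elements g_1 = p² - 2pq + 5/24p - ½q - 19/24, g_2 = q².

Reduce h = -3pq - 2q² - 2p - 6 modulo G:
  leading term pq: no divisor's leading term divides it; move -3pq to the remainder.
  leading term q²: subtract (-2)·g_2 from -2q² - 2p - 6 → -2p - 6
  leading term p: no divisor's leading term divides it; move -2p to the remainder.
  leading term 1: no divisor's leading term divides it; move -6 to the remainder.
  normal form = -3pq - 2p - 6.
The normal form is nonzero, so h ∉ I. Since h minus its normal form lies in I, I + (h) = I + (r) where r = -3pq - 2p - 6; decide whether this ideal is the whole ring.
Run Buchberger on G together with r (pairs among the g_i already reduce to 0 since G is a Gröbner basis):
g_1 = p² - 2pq + 5/24p - ½q - 19/24, LT = p².
g_2 = q², LT = q².
r = -3pq - 2p - 6, LT = pq.

S(g_1,r): lcm = p²q. S = -2pq² - ⅔p² + 5/24pq - ½q² - 2p - 19/24q.
  reduce S modulo (g_1, g_2, r):
  remainder -10/9p - 9/8q + 31/18 ≠ 0; add m_4 = -10/9p - 9/8q + 31/18 to the basis.

S(g_2,r): lcm = pq². S = -⅔pq - 2q.
  reduce S modulo (g_1, g_2, r, m_4):
  remainder -49/20q + 91/45 ≠ 0; add m_5 = -49/20q + 91/45 to the basis.

S(g_1,m_4): lcm = p². S = -241/80pq + 211/120p - ½q - 19/24.
  reduce S modulo (g_1, g_2, r, m_4, m_5):
  remainder 338/45 ≠ 0; add m_6 = 338/45 to the basis.

The other S-polynomials (S(g_1,g_2), S(g_2,m_4), S(r,m_4), S(g_1,m_5), S(g_2,m_5), S(r,m_5), S(m_4,m_5), S(g_1,m_6), S(g_2,m_6), S(r,m_6), S(m_4,m_6), S(m_5,m_6)) all reduce to 0 modulo the current basis, so we have a Gröbner basis.
Inter-reduce: drop elements whose leading term is divisible by another's, tail-reduce, and make monic.
Reduced Gröbner basis: {1}.
The reduced Gröbner basis of I + (h) is {1}: the ideal is the whole ring, so the enlarged system has no common solution — adjoining h is inconsistent.

Adjoining -3pq - 2q² - 2p - 6 makes the ideal the whole ring: the system is inconsistent.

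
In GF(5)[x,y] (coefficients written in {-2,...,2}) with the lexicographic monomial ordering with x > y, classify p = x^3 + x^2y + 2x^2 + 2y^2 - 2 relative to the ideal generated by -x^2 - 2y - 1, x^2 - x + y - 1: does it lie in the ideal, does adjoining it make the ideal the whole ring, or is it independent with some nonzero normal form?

First compute the reduced Gröbner basis of I by Buchberger's algorithm.
f_1 = -x^2 - 2y - 1, LT = x^2.
f_2 = x^2 - x + y - 1, LT = x^2.

S(f_1,f_2): lcm = x^2. S = x + y + 2.
  reduce S modulo (f_1, f_2):
  remainder x + y + 2 ≠ 0; add h_3 = x + y + 2 to the basis.

S(f_1,h_3): lcm = x^2. S = -xy - 2x + 2y + 1.
  reduce S modulo (f_1, f_2, h_3):
  remainder y^2 + y ≠ 0; add h_4 = y^2 + y to the basis.

The other S-polynomials (S(f_2,h_3), S(f_1,h_4), S(f_2,h_4), S(h_3,h_4)) all reduce to 0 modulo the current basis, so we have a Gröbner basis.
Inter-reduce: drop elements whose leading term is divisible by another's, tail-reduce, and make monic.
Reduced Gröbner basis: {x + y + 2, y^2 + y}.
Label its elements g_1 = x + y + 2, g_2 = y^2 + y.

Reduce p = x^3 + x^2y + 2x^2 + 2y^2 - 2 modulo G:
  leading term x^3: subtract (x^2)·g_1 from x^3 + x^2y + 2x^2 + 2y^2 - 2 → 2y^2 - 2
  leading term y^2: subtract (2)·g_2 from 2y^2 - 2 → -2y - 2
  leading term y: no divisor's leading term divides it; move -2y to the remainder.
  leading term 1: no divisor's leading term divides it; move -2 to the remainder.
  normal form = -2y - 2.
The normal form is nonzero, so p ∉ I. Since p minus its normal form lies in I, I + (p) = I + (r) where r = -2y - 2; decide whether this ideal is the whole ring.
Run Buchberger on G together with r (pairs among the g_i already reduce to 0 since G is a Gröbner basis):
g_1 = x + y + 2, LT = x.
g_2 = y^2 + y, LT = y^2.
r = -2y - 2, LT = y.

The S-polynomials (S(g_1,g_2), S(g_1,r), S(g_2,r)) all reduce to 0 modulo the current basis, so we have a Gröbner basis.
Inter-reduce: drop elements whose leading term is divisible by another's, tail-reduce, and make monic.
Reduced Gröbner basis: {x + 1, y + 1}.
The reduced Gröbner basis of I + (p) is {x + 1, y + 1} ≠ {1}, a proper ideal, so the enlarged system stays consistent: p is independent of I, with normal form -2y - 2.

x^3 + x^2y + 2x^2 + 2y^2 - 2 is independent of I; its normal form modulo I is -2y - 2.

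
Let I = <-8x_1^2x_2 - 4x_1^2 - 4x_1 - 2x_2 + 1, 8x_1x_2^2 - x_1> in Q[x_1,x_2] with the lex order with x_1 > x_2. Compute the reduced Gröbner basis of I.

This is the nonlinear analogue of row-reducing a linear system.

f_1 = -8x_1^2x_2 - 4x_1^2 - 4x_1 - 2x_2 + 1, LT = x_1^2x_2.
f_2 = 8x_1x_2^2 - x_1, LT = x_1x_2^2.

S(f_1,f_2): lcm = x_1^2x_2^2. S = 1/2x_1^2x_2 + 1/8x_1^2 + 1/2x_1x_2 + 1/4x_2^2 - 1/8x_2.
  reduce S modulo (f_1, f_2):
  remainder -1/8x_1^2 + 1/2x_1x_2 - 1/4x_1 + 1/4x_2^2 - 1/4x_2 + 1/16 ≠ 0; add g_3 = -1/8x_1^2 + 1/2x_1x_2 - 1/4x_1 + 1/4x_2^2 - 1/4x_2 + 1/16 to the basis.

S(f_1,g_3): lcm = x_1^2x_2. S = 1/2x_1^2 + 4x_1x_2^2 - 2x_1x_2 + 1/2x_1 + 2x_2^3 - 2x_2^2 + 3/4x_2 - 1/8.
  reduce S modulo (f_1, f_2, g_3):
  remainder 2x_2^3 - x_2^2 - 1/4x_2 + 1/8 ≠ 0; add g_4 = 2x_2^3 - x_2^2 - 1/4x_2 + 1/8 to the basis.

The other S-polynomials (S(f_2,g_3), S(f_1,g_4), S(f_2,g_4), S(g_3,g_4)) all reduce to 0 modulo the current basis, so we have a Gröbner basis.
Inter-reduce: drop elements whose leading term is divisible by another's, tail-reduce, and make monic.

G = {x_1^2 - 4x_1x_2 + 2x_1 - 2x_2^2 + 2x_2 - 1/2, x_1x_2^2 - 1/8x_1, x_2^3 - 1/2x_2^2 - 1/8x_2 + 1/16}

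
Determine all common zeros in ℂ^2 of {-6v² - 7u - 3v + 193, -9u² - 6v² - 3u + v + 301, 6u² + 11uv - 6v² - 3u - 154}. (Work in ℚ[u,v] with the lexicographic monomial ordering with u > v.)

{(4, 5)}

Compute a lex Gröbner basis by Buchberger's algorithm.
f_1 = -7u - 6v² - 3v + 193, LT = u.
f_2 = -9u² - 3u - 6v² + v + 301, LT = u².
f_3 = 6u² + 11uv - 3u - 6v² - 154, LT = u².

S(f_1,f_2): lcm = u². S = 6/7uv² + 3/7uv - 586/21u - ⅔v² + 1/9v + 301/9.
  leading term uv²: subtract (-6/49v²)·f_1 from 6/7uv² + 3/7uv - 586/21u - ⅔v² + 1/9v + 301/9 → 3/7uv - 586/21u - 36/49v⁴ - 18/49v³ + 3376/147v² + 1/9v + 301/9
  leading term uv: subtract (-3/49v)·f_1 from 3/7uv - 586/21u - 36/49v⁴ - 18/49v³ + 3376/147v² + 1/9v + 301/9 → -586/21u - 36/49v⁴ - 36/49v³ + 3349/147v² + 5260/441v + 301/9
  leading term u: subtract (586/147)·f_1 from -586/21u - 36/49v⁴ - 36/49v³ + 3349/147v² + 5260/441v + 301/9 → -36/49v⁴ - 36/49v³ + 6865/147v² + 10534/441v - 324545/441
  leading term v⁴: no divisor's leading term divides it; move -36/49v⁴ to the remainder.
  leading term v³: no divisor's leading term divides it; move -36/49v³ to the remainder.
  leading term v²: no divisor's leading term divides it; move 6865/147v² to the remainder.
  leading term v: no divisor's leading term divides it; move 10534/441v to the remainder.
  leading term 1: no divisor's leading term divides it; move -324545/441 to the remainder.
  remainder -36/49v⁴ - 36/49v³ + 6865/147v² + 10534/441v - 324545/441 ≠ 0; add h_4 = -36/49v⁴ - 36/49v³ + 6865/147v² + 10534/441v - 324545/441 to the basis.

S(f_1,f_3): lcm = u². S = 6/7uv² - 59/42uv - 379/14u + v² + 77/3.
  leading term uv²: subtract (-6/49v²)·f_1 from 6/7uv² - 59/42uv - 379/14u + v² + 77/3 → -59/42uv - 379/14u - 36/49v⁴ - 18/49v³ + 1207/49v² + 77/3
  leading term uv: subtract (59/294v)·f_1 from -59/42uv - 379/14u - 36/49v⁴ - 18/49v³ + 1207/49v² + 77/3 → -379/14u - 36/49v⁴ + 41/49v³ + 2473/98v² - 11387/294v + 77/3
  leading term u: subtract (379/98)·f_1 from -379/14u - 36/49v⁴ + 41/49v³ + 2473/98v² - 11387/294v + 77/3 → -36/49v⁴ + 41/49v³ + 4747/98v² - 3988/147v - 211895/294
  leading term v⁴: subtract (1)·h_4 from -36/49v⁴ + 41/49v³ + 4747/98v² - 3988/147v - 211895/294 → 11/7v³ + 73/42v² - 3214/63v + 1915/126
  leading term v³: no divisor's leading term divides it; move 11/7v³ to the remainder.
  leading term v²: no divisor's leading term divides it; move 73/42v² to the remainder.
  leading term v: no divisor's leading term divides it; move -3214/63v to the remainder.
  leading term 1: no divisor's leading term divides it; move 1915/126 to the remainder.
  remainder 11/7v³ + 73/42v² - 3214/63v + 1915/126 ≠ 0; add h_5 = 11/7v³ + 73/42v² - 3214/63v + 1915/126 to the basis.

S(h_4,h_5): lcm = v⁴. S = -7/66v³ - 36947/1188v² - 37586/891v + 324545/324.
  leading term v³: subtract (-49/726)·h_5 from -7/66v³ - 36947/1188v² - 37586/891v + 324545/324 → -101221/3267v² - 447193/9801v + 9827540/9801
  leading term v²: no divisor's leading term divides it; move -101221/3267v² to the remainder.
  leading term v: no divisor's leading term divides it; move -447193/9801v to the remainder.
  leading term 1: no divisor's leading term divides it; move 9827540/9801 to the remainder.
  remainder -101221/3267v² - 447193/9801v + 9827540/9801 ≠ 0; add h_6 = -101221/3267v² - 447193/9801v + 9827540/9801 to the basis.

S(h_4,h_6): lcm = v⁴. S = -143530/303663v³ - 341090725/10931868v² - 5267/162v + 324545/324.
  leading term v³: subtract (-1004710/3340293)·h_5 from -143530/303663v³ - 341090725/10931868v² - 5267/162v + 324545/324 → -3689131835/120250548v² - 8632273597/180375822v + 363007623595/360751644
  leading term v²: subtract (40580450185/40982763364)·h_6 from -3689131835/120250548v² - 8632273597/180375822v + 363007623595/360751644 → -2963054510143/1106534610828v + 14815272550715/1106534610828
  leading term v: no divisor's leading term divides it; move -2963054510143/1106534610828v to the remainder.
  leading term 1: no divisor's leading term divides it; move 14815272550715/1106534610828 to the remainder.
  remainder -2963054510143/1106534610828v + 14815272550715/1106534610828 ≠ 0; add h_7 = -2963054510143/1106534610828v + 14815272550715/1106534610828 to the basis.

The other S-polynomials (S(f_2,f_3), S(f_1,h_4), S(f_2,h_4), S(f_3,h_4), S(f_1,h_5), S(f_2,h_5), S(f_3,h_5), S(f_1,h_6), S(f_2,h_6), S(f_3,h_6), S(h_5,h_6), S(f_1,h_7), S(f_2,h_7), S(f_3,h_7), S(h_4,h_7), S(h_5,h_7), S(h_6,h_7)) all reduce to 0 modulo the current basis, so we have a Gröbner basis.
Inter-reduce: drop elements whose leading term is divisible by another's, tail-reduce, and make monic.
Reduced Gröbner basis: {u - 4, v - 5}.

From the last basis element, v - 5 = 0, so v takes values in {5}. Each choice, substituted upward through the basis, yields the corresponding point(s) of the solution set.
  v = 5: the earlier basis element becomes u - 4 = 0, giving u = 4 — point (4, 5).
Check: every point annihilates each of the original generators.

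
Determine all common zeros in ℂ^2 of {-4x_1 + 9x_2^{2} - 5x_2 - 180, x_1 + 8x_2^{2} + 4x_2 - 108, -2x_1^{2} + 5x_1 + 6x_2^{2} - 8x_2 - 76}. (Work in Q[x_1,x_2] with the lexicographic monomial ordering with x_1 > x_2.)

{(-4, -4)}

Compute a lex Gröbner basis by Buchberger's algorithm.
f_1 = -4x_1 + 9x_2^{2} - 5x_2 - 180, LT = x_1.
f_2 = x_1 + 8x_2^{2} + 4x_2 - 108, LT = x_1.
f_3 = -2x_1^{2} + 5x_1 + 6x_2^{2} - 8x_2 - 76, LT = x_1^{2}.

S(f_1,f_2): lcm = x_1. S = -\tfrac{41}{4}x_2^{2} - \tfrac{11}{4}x_2 + 153.
  leading term x_2^{2}: no divisor's leading term divides it; move -\tfrac{41}{4}x_2^{2} to the remainder.
  leading term x_2: no divisor's leading term divides it; move -\tfrac{11}{4}x_2 to the remainder.
  leading term 1: no divisor's leading term divides it; move 153 to the remainder.
  remainder -\tfrac{41}{4}x_2^{2} - \tfrac{11}{4}x_2 + 153 ≠ 0; add h_4 = -\tfrac{41}{4}x_2^{2} - \tfrac{11}{4}x_2 + 153 to the basis.

S(f_1,f_3): lcm = x_1^{2}. S = -\tfrac{9}{4}x_1x_2^{2} + \tfrac{5}{4}x_1x_2 + \tfrac{95}{2}x_1 + 3x_2^{2} - 4x_2 - 38.
  leading term x_1x_2^{2}: subtract (\tfrac{9}{16}x_2^{2})·f_1 from -\tfrac{9}{4}x_1x_2^{2} + \tfrac{5}{4}x_1x_2 + \tfrac{95}{2}x_1 + 3x_2^{2} - 4x_2 - 38 → \tfrac{5}{4}x_1x_2 + \tfrac{95}{2}x_1 - \tfrac{81}{16}x_2^{4} + \tfrac{45}{16}x_2^{3} + \tfrac{417}{4}x_2^{2} - 4x_2 - 38
  leading term x_1x_2: subtract (-\tfrac{5}{16}x_2)·f_1 from \tfrac{5}{4}x_1x_2 + \tfrac{95}{2}x_1 - \tfrac{81}{16}x_2^{4} + \tfrac{45}{16}x_2^{3} + \tfrac{417}{4}x_2^{2} - 4x_2 - 38 → \tfrac{95}{2}x_1 - \tfrac{81}{16}x_2^{4} + \tfrac{45}{8}x_2^{3} + \tfrac{1643}{16}x_2^{2} - \tfrac{241}{4}x_2 - 38
  leading term x_1: subtract (-\tfrac{95}{8})·f_1 from \tfrac{95}{2}x_1 - \tfrac{81}{16}x_2^{4} + \tfrac{45}{8}x_2^{3} + \tfrac{1643}{16}x_2^{2} - \tfrac{241}{4}x_2 - 38 → -\tfrac{81}{16}x_2^{4} + \tfrac{45}{8}x_2^{3} + \tfrac{3353}{16}x_2^{2} - \tfrac{957}{8}x_2 - \tfrac{4351}{2}
  leading term x_2^{4}: subtract (\tfrac{81}{164}x_2^{2})·h_4 from -\tfrac{81}{16}x_2^{4} + \tfrac{45}{8}x_2^{3} + \tfrac{3353}{16}x_2^{2} - \tfrac{957}{8}x_2 - \tfrac{4351}{2} → \tfrac{4581}{656}x_2^{3} + \tfrac{87901}{656}x_2^{2} - \tfrac{957}{8}x_2 - \tfrac{4351}{2}
  leading term x_2^{3}: subtract (-\tfrac{4581}{6724}x_2)·h_4 from \tfrac{4581}{656}x_2^{3} + \tfrac{87901}{656}x_2^{2} - \tfrac{957}{8}x_2 - \tfrac{4351}{2} → \tfrac{1776775}{13448}x_2^{2} - \tfrac{206931}{13448}x_2 - \tfrac{4351}{2}
  leading term x_2^{2}: subtract (-\tfrac{1776775}{137842})·h_4 from \tfrac{1776775}{13448}x_2^{2} - \tfrac{206931}{13448}x_2 - \tfrac{4351}{2} → -\tfrac{3503587}{68921}x_2 - \tfrac{14014348}{68921}
  leading term x_2: no divisor's leading term divides it; move -\tfrac{3503587}{68921}x_2 to the remainder.
  leading term 1: no divisor's leading term divides it; move -\tfrac{14014348}{68921} to the remainder.
  remainder -\tfrac{3503587}{68921}x_2 - \tfrac{14014348}{68921} ≠ 0; add h_5 = -\tfrac{3503587}{68921}x_2 - \tfrac{14014348}{68921} to the basis.

The other S-polynomials (S(f_2,f_3), S(f_1,h_4), S(f_2,h_4), S(f_3,h_4), S(f_1,h_5), S(f_2,h_5), S(f_3,h_5), S(h_4,h_5)) all reduce to 0 modulo the current basis, so we have a Gröbner basis.
Inter-reduce: drop elements whose leading term is divisible by another's, tail-reduce, and make monic.
Reduced Gröbner basis: {x_1 + 4, x_2 + 4}.

Since the basis is lex-ordered, x_2 + 4 is univariate in x_2. Its roots are {-4}. Back-substituting each root into the other basis elements fixes the other coordinates.
  x_2 = -4: the earlier basis element becomes x_1 + 4 = 0, giving x_1 = -4 — point (-4, -4).
Each listed point satisfies every original equation (direct substitution).
Zero-dimensionality of the ideal guarantees finitely many solutions over ℂ.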